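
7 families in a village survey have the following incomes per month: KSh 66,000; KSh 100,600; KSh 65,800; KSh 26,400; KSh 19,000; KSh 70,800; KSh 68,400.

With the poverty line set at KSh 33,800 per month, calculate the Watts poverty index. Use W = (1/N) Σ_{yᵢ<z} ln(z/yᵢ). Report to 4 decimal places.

0.1176

Below the line: KSh 19,000, KSh 26,400 (q = 2 of N = 7).
Log shortfalls: ln(33800/19000) = 0.5760; ln(33800/26400) = 0.2471.
W = 0.823119 / 7 = 0.1176.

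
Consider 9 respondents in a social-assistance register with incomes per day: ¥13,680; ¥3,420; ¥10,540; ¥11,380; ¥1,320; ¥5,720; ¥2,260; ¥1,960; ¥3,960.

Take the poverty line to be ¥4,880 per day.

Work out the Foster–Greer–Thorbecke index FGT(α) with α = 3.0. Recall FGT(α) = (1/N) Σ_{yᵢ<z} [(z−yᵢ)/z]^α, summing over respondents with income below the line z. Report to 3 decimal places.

Below z: ¥1,320, ¥1,960, ¥2,260, ¥3,420, ¥3,960 (q = 5 of N = 9).
Relative gaps: (4880−1320)/4880 = 0.7295; (4880−1960)/4880 = 0.5984; (4880−2260)/4880 = 0.5369; (4880−3420)/4880 = 0.2992; (4880−3960)/4880 = 0.1885.
Raised to α = 3.0: 0.38823; 0.21423; 0.15475; 0.02678; 0.00670.
Sum = 0.790700; FGT(3.0) = 0.790700 / 9 = 0.088.

0.088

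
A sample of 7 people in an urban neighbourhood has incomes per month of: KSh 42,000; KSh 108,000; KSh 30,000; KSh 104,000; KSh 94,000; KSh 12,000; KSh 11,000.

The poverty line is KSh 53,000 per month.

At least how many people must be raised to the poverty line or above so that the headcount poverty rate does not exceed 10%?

4

Currently q = 4 of N = 7 are below the line (H = 0.571).
A headcount ratio of at most 10% allows at most ⌊0.10 × 7⌋ = 0 poor people.
So at least 4 − 0 = 4 must be lifted.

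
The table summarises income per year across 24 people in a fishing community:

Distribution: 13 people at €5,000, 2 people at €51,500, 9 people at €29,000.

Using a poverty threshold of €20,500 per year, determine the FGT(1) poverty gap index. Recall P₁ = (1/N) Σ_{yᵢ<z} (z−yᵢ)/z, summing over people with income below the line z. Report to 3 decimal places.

0.410

Below z: 13×€5,000 (q = 13 of N = 24).
Gap ratios (z−y)/z: (20500−5000)/20500 = 0.7561 (×13).
Σ = 9.829268. Dividing by the full population N = 24 gives P₁ = 0.410.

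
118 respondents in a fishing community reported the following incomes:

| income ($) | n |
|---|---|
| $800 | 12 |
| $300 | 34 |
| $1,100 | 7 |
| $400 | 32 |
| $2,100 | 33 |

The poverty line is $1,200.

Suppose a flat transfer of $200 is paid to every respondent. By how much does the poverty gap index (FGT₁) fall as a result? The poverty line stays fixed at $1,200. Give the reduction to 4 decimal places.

0.1151

Before: below the line — 34×$300, 32×$400, 12×$800, 7×$1,100; poverty gap index (FGT₁) = 0.435734.
After the $200 transfer: below the line — 34×$500, 32×$600, 12×$1,000; poverty gap index (FGT₁) = 0.320621.
Reduction = 0.435734 − 0.320621 = 0.1151.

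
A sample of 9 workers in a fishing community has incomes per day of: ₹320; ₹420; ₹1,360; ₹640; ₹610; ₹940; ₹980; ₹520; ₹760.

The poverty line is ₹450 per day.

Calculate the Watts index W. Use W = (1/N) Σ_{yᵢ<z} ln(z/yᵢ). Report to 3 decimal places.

Poor units: ₹320, ₹420 (q = 2 of N = 9).
ln(z/y) terms: ln(450/320) = 0.3409; ln(450/420) = 0.0690.
W = 0.409919 / 9 = 0.046.

0.046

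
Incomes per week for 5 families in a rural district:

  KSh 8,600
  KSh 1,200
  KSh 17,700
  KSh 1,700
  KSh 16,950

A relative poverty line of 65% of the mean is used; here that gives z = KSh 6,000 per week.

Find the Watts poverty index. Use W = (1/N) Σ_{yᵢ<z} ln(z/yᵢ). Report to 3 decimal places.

0.574

Below the line: KSh 1,200, KSh 1,700 (q = 2 of N = 5).
Log gaps: ln(6000/1200) = 1.6094; ln(6000/1700) = 1.2611.
W = 2.870569 / 5 = 0.574.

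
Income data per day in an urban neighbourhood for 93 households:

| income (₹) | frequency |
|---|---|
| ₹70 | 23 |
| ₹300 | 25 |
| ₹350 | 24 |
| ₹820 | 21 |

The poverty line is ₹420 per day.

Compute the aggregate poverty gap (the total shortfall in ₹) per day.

Incomes under z: 23×₹70, 25×₹300, 24×₹350 (q = 72 of N = 93).
Individual gaps: 23×(420−70) = 8050; 25×(420−300) = 3000; 24×(420−350) = 1680.
Aggregate gap = ₹12,730.

₹12,730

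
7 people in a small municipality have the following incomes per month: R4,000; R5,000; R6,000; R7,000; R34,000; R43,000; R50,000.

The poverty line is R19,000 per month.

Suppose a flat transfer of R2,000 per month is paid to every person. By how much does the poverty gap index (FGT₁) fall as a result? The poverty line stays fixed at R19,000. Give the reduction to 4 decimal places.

Before: below the line — R4,000, R5,000, R6,000, R7,000; poverty gap index (FGT₁) = 0.406015.
After the R2,000 transfer: below the line — R6,000, R7,000, R8,000, R9,000; poverty gap index (FGT₁) = 0.345865.
Reduction = 0.406015 − 0.345865 = 0.0602.

0.0602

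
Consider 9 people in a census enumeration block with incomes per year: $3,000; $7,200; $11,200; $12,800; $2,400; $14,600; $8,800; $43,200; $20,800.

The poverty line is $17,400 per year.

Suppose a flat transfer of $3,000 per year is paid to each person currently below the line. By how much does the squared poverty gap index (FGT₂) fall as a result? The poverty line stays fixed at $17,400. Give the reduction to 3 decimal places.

Before: below the line — $2,400, $3,000, $7,200, $8,800, $11,200, $12,800, $14,600; squared poverty gap index (FGT₂) = 0.24875.
After the $3,000 transfer: below the line — $5,400, $6,000, $10,200, $11,800, $14,200, $15,800; squared poverty gap index (FGT₂) = 0.13577.
Reduction = 0.24875 − 0.13577 = 0.113.

0.113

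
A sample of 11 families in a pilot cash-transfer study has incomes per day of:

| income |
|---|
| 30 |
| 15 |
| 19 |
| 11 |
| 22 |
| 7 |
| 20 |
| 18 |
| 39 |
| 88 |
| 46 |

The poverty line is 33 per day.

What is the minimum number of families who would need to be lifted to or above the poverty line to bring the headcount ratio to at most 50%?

Currently q = 8 of N = 11 are below the line (H = 0.727).
A headcount ratio of at most 50% allows at most ⌊0.50 × 11⌋ = 5 poor families.
So at least 8 − 5 = 3 must be lifted.

3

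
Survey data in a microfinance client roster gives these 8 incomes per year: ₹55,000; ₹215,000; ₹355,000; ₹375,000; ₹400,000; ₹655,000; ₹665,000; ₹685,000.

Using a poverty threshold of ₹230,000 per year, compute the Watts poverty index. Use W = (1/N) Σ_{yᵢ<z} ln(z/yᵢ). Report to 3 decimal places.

0.187

Below the line: ₹55,000, ₹215,000 (q = 2 of N = 8).
Log shortfalls: ln(230000/55000) = 1.4307; ln(230000/215000) = 0.0674.
W = 1.498187 / 8 = 0.187.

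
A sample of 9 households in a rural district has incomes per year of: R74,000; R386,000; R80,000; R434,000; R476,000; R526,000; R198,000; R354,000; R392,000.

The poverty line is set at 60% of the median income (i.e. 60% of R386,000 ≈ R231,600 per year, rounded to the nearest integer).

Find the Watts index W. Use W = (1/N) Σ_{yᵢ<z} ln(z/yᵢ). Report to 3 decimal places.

Below the line: R74,000, R80,000, R198,000 (q = 3 of N = 9).
Log gaps: ln(231600/74000) = 1.1409; ln(231600/80000) = 1.0630; ln(231600/198000) = 0.1567.
W = 2.360676 / 9 = 0.262.

0.262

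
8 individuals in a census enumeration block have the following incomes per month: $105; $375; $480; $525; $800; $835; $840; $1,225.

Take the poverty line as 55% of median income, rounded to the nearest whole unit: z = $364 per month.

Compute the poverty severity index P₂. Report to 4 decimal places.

Below z: $105 (q = 1 of N = 8).
Normalized shortfalls: (364−105)/364 = 0.7115.
Squared: 0.5063.
Sum = 0.506287; P₂ = 0.506287 / 8 = 0.0633.

0.0633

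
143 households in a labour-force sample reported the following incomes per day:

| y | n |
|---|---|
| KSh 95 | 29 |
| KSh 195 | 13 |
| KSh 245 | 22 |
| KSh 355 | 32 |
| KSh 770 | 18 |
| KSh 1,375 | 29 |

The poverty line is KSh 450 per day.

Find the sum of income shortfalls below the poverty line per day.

KSh 21,160

Below z: 29×KSh 95, 13×KSh 195, 22×KSh 245, 32×KSh 355 (q = 96 of N = 143).
Individual gaps: 29×(450−95) = 10295; 13×(450−195) = 3315; 22×(450−245) = 4510; 32×(450−355) = 3040.
Aggregate gap = KSh 21,160.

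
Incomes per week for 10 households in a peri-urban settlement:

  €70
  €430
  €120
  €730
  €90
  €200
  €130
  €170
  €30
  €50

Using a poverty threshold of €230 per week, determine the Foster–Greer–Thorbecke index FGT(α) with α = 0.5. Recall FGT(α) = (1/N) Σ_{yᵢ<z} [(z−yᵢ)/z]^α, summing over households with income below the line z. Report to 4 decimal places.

Below z: €30, €50, €70, €90, €120, €130, €170, €200 (q = 8 of N = 10).
Relative gaps: (230−30)/230 = 0.8696; (230−50)/230 = 0.7826; (230−70)/230 = 0.6957; (230−90)/230 = 0.6087; (230−120)/230 = 0.4783; (230−130)/230 = 0.4348; (230−170)/230 = 0.2609; (230−200)/230 = 0.1304.
Raised to α = 0.5: 0.93250; 0.88465; 0.83406; 0.78019; 0.69156; 0.65938; 0.51075; 0.36116.
Sum = 5.654260; FGT(0.5) = 5.654260 / 10 = 0.5654.

0.5654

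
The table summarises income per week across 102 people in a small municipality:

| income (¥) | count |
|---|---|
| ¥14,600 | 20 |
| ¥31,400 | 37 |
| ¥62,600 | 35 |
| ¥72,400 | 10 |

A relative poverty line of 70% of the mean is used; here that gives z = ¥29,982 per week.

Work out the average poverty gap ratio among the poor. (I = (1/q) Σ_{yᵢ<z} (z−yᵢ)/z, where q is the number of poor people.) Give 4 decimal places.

0.5130

Poor units: 20×¥14,600 (q = 20 of N = 102).
Relative gaps: 0.5130 (×20); sum = 10.260823.
The income-gap ratio divides by q (the poor only): 10.260823 / 20 = 0.5130.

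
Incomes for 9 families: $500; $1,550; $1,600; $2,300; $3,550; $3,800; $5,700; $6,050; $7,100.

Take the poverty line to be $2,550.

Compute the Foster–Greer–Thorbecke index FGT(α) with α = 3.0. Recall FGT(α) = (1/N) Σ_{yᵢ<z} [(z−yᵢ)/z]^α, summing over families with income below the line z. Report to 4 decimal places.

Incomes under z: $500, $1,550, $1,600, $2,300 (q = 4 of N = 9).
Gap ratios (z−y)/z: (2550−500)/2550 = 0.8039; (2550−1550)/2550 = 0.3922; (2550−1600)/2550 = 0.3725; (2550−2300)/2550 = 0.0980.
Raised to α = 3.0: 0.51957; 0.06031; 0.05171; 0.00094.
Sum = 0.632524; FGT(3.0) = 0.632524 / 9 = 0.0703.

0.0703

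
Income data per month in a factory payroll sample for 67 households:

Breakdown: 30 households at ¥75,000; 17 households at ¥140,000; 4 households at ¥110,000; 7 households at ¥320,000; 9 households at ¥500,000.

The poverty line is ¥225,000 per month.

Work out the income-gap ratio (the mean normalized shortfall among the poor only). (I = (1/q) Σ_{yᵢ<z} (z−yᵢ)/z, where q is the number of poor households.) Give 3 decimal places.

0.558

Incomes under z: 30×¥75,000, 4×¥110,000, 17×¥140,000 (q = 51 of N = 67).
Shortfall ratios (z−y)/z: 0.6667 (×30), 0.5111 (×4), 0.3778 (×17); sum = 28.466667.
The income-gap ratio divides by q (the poor only): 28.466667 / 51 = 0.558.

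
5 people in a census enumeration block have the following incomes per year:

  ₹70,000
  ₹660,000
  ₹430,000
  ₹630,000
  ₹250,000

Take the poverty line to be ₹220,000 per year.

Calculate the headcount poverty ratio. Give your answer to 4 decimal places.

1 of the 5 people have income below ₹220,000.
H = 1/5 = 0.2000.

0.2000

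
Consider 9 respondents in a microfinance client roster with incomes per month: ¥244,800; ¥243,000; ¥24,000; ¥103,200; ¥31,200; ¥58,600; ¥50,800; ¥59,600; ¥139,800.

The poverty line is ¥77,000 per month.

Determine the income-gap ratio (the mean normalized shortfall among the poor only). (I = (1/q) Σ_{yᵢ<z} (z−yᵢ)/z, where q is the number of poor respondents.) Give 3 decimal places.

Poor units: ¥24,000, ¥31,200, ¥50,800, ¥58,600, ¥59,600 (q = 5 of N = 9).
Relative gaps: 0.6883, 0.5948, 0.3403, 0.2390, 0.2260; sum = 2.088312.
I averages over the q = 5 poor units only: 2.088312 / 5 = 0.418.

0.418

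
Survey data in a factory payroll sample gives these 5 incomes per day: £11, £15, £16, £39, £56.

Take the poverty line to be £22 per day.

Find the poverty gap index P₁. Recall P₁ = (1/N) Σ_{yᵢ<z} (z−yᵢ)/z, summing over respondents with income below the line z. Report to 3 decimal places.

Poor units: £11, £15, £16 (q = 3 of N = 5).
Relative gaps: (22−11)/22 = 0.5000; (22−15)/22 = 0.3182; (22−16)/22 = 0.2727.
Σ = 1.090909. Dividing by the full population N = 5 gives P₁ = 0.218.

0.218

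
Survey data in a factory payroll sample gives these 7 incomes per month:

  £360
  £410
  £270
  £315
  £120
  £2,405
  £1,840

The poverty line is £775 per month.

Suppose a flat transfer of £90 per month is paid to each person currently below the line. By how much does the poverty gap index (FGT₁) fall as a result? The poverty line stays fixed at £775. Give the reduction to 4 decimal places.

0.0829

Before: below the line — £120, £270, £315, £360, £410; poverty gap index (FGT₁) = 0.442396.
After the £90 transfer: below the line — £210, £360, £405, £450, £500; poverty gap index (FGT₁) = 0.359447.
Reduction = 0.442396 − 0.359447 = 0.0829.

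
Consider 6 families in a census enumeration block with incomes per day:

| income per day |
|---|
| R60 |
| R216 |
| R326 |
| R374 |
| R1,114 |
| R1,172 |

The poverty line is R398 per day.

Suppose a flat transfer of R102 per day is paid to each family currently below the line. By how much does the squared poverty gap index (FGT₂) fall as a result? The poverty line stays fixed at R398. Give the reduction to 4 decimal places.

0.0958

Before: below the line — R60, R216, R326, R374; squared poverty gap index (FGT₂) = 0.161115.
After the R102 transfer: below the line — R162, R318; squared poverty gap index (FGT₂) = 0.065335.
Reduction = 0.161115 − 0.065335 = 0.0958.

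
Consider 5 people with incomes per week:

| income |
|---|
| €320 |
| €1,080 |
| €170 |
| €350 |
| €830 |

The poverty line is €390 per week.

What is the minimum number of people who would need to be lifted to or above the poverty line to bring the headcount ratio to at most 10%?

3

3 of the 5 people are poor, so H = 3/5 = 0.600.
A headcount ratio of at most 10% allows at most ⌊0.10 × 5⌋ = 0 poor people.
So at least 3 − 0 = 3 must be lifted.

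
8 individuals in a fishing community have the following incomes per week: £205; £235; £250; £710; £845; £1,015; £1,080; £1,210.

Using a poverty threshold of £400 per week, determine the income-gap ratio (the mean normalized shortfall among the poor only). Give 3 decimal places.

Poor units: £205, £235, £250 (q = 3 of N = 8).
Relative gaps: 0.4875, 0.4125, 0.3750; sum = 1.275000.
The income-gap ratio divides by q (the poor only): 1.275000 / 3 = 0.425.

0.425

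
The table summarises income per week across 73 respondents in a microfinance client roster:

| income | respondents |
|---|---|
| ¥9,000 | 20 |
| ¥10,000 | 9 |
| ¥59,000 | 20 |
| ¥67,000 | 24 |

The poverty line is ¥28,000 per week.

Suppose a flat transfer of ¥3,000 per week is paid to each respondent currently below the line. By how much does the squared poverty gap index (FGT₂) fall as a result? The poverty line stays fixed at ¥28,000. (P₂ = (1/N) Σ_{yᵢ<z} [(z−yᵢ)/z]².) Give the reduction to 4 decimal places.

Before: below the line — 20×¥9,000, 9×¥10,000; squared poverty gap index (FGT₂) = 0.177104.
After the ¥3,000 transfer: below the line — 20×¥12,000, 9×¥13,000; squared poverty gap index (FGT₂) = 0.124843.
Reduction = 0.177104 − 0.124843 = 0.0523.

0.0523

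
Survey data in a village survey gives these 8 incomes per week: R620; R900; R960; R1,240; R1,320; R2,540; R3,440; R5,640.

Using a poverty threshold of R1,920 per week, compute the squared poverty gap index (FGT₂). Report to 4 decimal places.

0.1517

Poor units: R620, R900, R960, R1,240, R1,320 (q = 5 of N = 8).
Normalized shortfalls: (1920−620)/1920 = 0.6771; (1920−900)/1920 = 0.5312; (1920−960)/1920 = 0.5000; (1920−1240)/1920 = 0.3542; (1920−1320)/1920 = 0.3125.
Squared: 0.4584; 0.2822; 0.2500; 0.1254; 0.0977.
Sum = 1.213759; P₂ = 1.213759 / 8 = 0.1517.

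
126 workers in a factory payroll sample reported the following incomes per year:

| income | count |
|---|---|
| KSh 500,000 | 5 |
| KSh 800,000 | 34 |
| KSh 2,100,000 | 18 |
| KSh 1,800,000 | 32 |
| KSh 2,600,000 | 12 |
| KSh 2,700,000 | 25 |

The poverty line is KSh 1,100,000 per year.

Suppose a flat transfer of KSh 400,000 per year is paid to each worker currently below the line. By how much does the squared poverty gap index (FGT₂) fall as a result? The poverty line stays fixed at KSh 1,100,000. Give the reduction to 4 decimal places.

Before: below the line — 5×KSh 500,000, 34×KSh 800,000; squared poverty gap index (FGT₂) = 0.031877.
After the KSh 400,000 transfer: below the line — 5×KSh 900,000; squared poverty gap index (FGT₂) = 0.001312.
Reduction = 0.031877 − 0.001312 = 0.0306.

0.0306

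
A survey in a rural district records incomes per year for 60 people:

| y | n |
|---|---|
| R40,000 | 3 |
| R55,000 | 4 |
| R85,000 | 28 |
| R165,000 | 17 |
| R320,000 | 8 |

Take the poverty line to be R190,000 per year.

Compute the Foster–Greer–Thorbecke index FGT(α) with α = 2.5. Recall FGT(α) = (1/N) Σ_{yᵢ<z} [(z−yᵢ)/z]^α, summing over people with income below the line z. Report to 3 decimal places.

Poor units: 3×R40,000, 4×R55,000, 28×R85,000, 17×R165,000 (q = 52 of N = 60).
Normalized shortfalls: (190000−40000)/190000 = 0.7895 (×3); (190000−55000)/190000 = 0.7105 (×4); (190000−85000)/190000 = 0.5526 (×28); (190000−165000)/190000 = 0.1316 (×17).
Raised to α = 2.5: 0.55379 (×3); 0.42555 (×4); 0.22703 (×28); 0.00628 (×17).
Sum = 9.827255; FGT(2.5) = 9.827255 / 60 = 0.164.

0.164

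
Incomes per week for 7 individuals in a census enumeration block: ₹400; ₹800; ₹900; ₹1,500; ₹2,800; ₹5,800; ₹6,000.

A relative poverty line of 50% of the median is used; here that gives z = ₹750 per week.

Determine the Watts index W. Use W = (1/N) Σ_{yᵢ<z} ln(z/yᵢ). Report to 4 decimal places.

Below the line: ₹400 (q = 1 of N = 7).
Log shortfalls: ln(750/400) = 0.6286.
W = 0.628609 / 7 = 0.0898.

0.0898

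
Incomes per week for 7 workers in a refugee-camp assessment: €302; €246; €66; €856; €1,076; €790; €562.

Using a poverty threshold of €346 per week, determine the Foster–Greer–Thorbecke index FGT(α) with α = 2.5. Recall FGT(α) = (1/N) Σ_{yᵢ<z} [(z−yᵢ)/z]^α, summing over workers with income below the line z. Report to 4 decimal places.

Below z: €66, €246, €302 (q = 3 of N = 7).
Normalized shortfalls: (346−66)/346 = 0.8092; (346−246)/346 = 0.2890; (346−302)/346 = 0.1272.
Raised to α = 2.5: 0.58912; 0.04491; 0.00577.
Sum = 0.639795; FGT(2.5) = 0.639795 / 7 = 0.0914.

0.0914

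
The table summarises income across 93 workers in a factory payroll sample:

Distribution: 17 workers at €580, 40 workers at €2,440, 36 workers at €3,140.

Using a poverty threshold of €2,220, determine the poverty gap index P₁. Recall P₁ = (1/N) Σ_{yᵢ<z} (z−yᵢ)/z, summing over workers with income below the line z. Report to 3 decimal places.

0.135

Below the line: 17×€580 (q = 17 of N = 93).
Shortfall ratios: (2220−580)/2220 = 0.7387 (×17).
Sum of shortfalls = 12.558559; P₁ averages over all N: 12.558559 / 93 = 0.135.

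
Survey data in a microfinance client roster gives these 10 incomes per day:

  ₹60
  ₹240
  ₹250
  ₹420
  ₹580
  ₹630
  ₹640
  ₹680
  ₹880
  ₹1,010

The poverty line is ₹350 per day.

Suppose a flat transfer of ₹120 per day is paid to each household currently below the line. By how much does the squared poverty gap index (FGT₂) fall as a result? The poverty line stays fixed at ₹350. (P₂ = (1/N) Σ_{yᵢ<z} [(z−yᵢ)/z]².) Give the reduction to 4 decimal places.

Before: below the line — ₹60, ₹240, ₹250; squared poverty gap index (FGT₂) = 0.086694.
After the ₹120 transfer: below the line — ₹180; squared poverty gap index (FGT₂) = 0.023592.
Reduction = 0.086694 − 0.023592 = 0.0631.

0.0631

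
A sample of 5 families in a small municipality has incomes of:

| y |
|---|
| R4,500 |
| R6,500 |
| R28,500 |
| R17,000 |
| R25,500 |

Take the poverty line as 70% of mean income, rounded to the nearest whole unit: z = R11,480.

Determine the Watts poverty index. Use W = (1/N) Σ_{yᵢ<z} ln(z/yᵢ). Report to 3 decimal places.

0.301

Poor units: R4,500, R6,500 (q = 2 of N = 5).
ln(z/y) terms: ln(11480/4500) = 0.9365; ln(11480/6500) = 0.5688.
W = 1.505333 / 5 = 0.301.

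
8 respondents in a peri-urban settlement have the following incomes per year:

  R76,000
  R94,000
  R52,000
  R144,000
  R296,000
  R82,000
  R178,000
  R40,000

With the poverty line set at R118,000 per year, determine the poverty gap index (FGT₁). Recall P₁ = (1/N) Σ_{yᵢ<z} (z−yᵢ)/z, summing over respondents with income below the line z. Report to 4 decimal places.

0.2606

Below the line: R40,000, R52,000, R76,000, R82,000, R94,000 (q = 5 of N = 8).
Relative gaps: (118000−40000)/118000 = 0.6610; (118000−52000)/118000 = 0.5593; (118000−76000)/118000 = 0.3559; (118000−82000)/118000 = 0.3051; (118000−94000)/118000 = 0.2034.
Σ = 2.084746. Dividing by the full population N = 8 gives P₁ = 0.2606.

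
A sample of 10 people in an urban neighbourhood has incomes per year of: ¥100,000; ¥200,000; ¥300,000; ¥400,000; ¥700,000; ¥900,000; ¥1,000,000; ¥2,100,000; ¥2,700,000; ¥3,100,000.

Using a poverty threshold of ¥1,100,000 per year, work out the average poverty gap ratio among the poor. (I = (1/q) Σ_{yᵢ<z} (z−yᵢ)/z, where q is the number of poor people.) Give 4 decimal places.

Below the line: ¥100,000, ¥200,000, ¥300,000, ¥400,000, ¥700,000, ¥900,000, ¥1,000,000 (q = 7 of N = 10).
Relative gaps: 0.9091, 0.8182, 0.7273, 0.6364, 0.3636, 0.1818, 0.0909; sum = 3.727273.
I averages over the q = 7 poor units only: 3.727273 / 7 = 0.5325.

0.5325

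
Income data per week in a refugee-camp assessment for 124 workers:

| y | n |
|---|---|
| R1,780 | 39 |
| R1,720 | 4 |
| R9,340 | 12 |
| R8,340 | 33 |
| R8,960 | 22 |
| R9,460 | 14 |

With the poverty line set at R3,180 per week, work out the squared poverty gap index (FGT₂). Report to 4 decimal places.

0.0678

Poor units: 4×R1,720, 39×R1,780 (q = 43 of N = 124).
Normalized shortfalls: (3180−1720)/3180 = 0.4591 (×4); (3180−1780)/3180 = 0.4403 (×39).
Squared: 0.2108 (×4); 0.1938 (×39).
Sum = 8.402199; P₂ = 8.402199 / 124 = 0.0678.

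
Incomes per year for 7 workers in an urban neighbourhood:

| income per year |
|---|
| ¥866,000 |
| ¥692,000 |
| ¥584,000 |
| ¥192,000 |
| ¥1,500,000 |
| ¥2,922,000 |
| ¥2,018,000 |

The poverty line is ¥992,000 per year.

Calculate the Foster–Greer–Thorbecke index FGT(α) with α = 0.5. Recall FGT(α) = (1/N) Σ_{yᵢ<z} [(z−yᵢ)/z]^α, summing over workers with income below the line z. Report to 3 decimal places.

0.349

Poor units: ¥192,000, ¥584,000, ¥692,000, ¥866,000 (q = 4 of N = 7).
Gap ratios (z−y)/z: (992000−192000)/992000 = 0.8065; (992000−584000)/992000 = 0.4113; (992000−692000)/992000 = 0.3024; (992000−866000)/992000 = 0.1270.
Raised to α = 0.5: 0.89803; 0.64132; 0.54993; 0.35639.
Sum = 2.445666; FGT(0.5) = 2.445666 / 7 = 0.349.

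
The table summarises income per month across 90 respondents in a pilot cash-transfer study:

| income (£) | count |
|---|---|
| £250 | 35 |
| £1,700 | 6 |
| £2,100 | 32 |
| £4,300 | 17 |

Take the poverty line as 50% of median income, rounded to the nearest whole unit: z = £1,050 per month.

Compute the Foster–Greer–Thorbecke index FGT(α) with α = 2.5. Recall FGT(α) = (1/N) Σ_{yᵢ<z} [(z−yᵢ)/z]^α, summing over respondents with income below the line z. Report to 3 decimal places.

Poor units: 35×£250 (q = 35 of N = 90).
Gap ratios (z−y)/z: (1050−250)/1050 = 0.7619 (×35).
Raised to α = 2.5: 0.50670 (×35).
Sum = 17.734533; FGT(2.5) = 17.734533 / 90 = 0.197.

0.197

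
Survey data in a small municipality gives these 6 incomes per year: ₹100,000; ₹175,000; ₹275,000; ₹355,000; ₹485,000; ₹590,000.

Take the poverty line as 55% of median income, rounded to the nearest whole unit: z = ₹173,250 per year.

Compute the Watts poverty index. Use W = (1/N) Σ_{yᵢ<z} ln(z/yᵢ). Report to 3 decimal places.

Below z: ₹100,000 (q = 1 of N = 6).
Log shortfalls: ln(173250/100000) = 0.5496.
W = 0.549565 / 6 = 0.092.

0.092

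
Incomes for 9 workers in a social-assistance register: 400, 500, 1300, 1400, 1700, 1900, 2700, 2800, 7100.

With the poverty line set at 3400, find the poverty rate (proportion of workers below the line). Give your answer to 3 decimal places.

0.889

8 of the 9 workers have income below 3400.
H = 8/9 = 0.889.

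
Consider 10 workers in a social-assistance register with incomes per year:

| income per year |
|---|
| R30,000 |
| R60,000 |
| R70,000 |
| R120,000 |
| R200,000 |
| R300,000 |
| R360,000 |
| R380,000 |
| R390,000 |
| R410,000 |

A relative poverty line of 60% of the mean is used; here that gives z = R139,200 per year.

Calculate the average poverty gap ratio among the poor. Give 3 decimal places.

0.497

Incomes under z: R30,000, R60,000, R70,000, R120,000 (q = 4 of N = 10).
Relative gaps: 0.7845, 0.5690, 0.4971, 0.1379; sum = 1.988506.
The income-gap ratio divides by q (the poor only): 1.988506 / 4 = 0.497.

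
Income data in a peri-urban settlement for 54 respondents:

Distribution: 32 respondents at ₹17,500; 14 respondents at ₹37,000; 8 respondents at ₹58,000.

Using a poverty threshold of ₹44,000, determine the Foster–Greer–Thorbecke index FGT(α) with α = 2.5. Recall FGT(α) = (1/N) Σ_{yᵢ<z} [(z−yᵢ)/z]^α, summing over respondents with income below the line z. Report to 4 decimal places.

Poor units: 32×₹17,500, 14×₹37,000 (q = 46 of N = 54).
Shortfall ratios: (44000−17500)/44000 = 0.6023 (×32); (44000−37000)/44000 = 0.1591 (×14).
Raised to α = 2.5: 0.28150 (×32); 0.01010 (×14).
Sum = 9.149428; FGT(2.5) = 9.149428 / 54 = 0.1694.

0.1694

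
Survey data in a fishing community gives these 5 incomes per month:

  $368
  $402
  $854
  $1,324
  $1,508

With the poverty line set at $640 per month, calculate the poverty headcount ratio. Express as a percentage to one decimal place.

2 of the 5 households have income below $640.
H = 2/5 = 40.0%.

40.0%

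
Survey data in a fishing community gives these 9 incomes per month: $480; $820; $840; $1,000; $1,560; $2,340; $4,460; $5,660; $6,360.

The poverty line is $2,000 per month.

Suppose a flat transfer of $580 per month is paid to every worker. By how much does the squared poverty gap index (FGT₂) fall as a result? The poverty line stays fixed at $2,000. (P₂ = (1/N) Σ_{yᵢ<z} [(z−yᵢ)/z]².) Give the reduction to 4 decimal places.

Before: below the line — $480, $820, $840, $1,000, $1,560; squared poverty gap index (FGT₂) = 0.173389.
After the $580 transfer: below the line — $1,060, $1,400, $1,420, $1,580; squared poverty gap index (FGT₂) = 0.048789.
Reduction = 0.173389 − 0.048789 = 0.1246.

0.1246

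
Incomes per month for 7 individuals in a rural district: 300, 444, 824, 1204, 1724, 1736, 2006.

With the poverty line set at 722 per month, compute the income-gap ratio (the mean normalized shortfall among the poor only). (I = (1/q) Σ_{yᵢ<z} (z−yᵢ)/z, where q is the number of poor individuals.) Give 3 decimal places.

0.485

Poor units: 300, 444 (q = 2 of N = 7).
Shortfall ratios (z−y)/z: 0.5845, 0.3850; sum = 0.969529.
I averages over the q = 2 poor units only: 0.969529 / 2 = 0.485.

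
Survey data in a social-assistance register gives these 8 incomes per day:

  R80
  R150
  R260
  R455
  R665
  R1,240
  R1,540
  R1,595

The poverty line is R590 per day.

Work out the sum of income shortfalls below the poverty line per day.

Incomes under z: R80, R150, R260, R455 (q = 4 of N = 8).
Individual gaps: 590−80 = 510; 590−150 = 440; 590−260 = 330; 590−455 = 135.
Aggregate gap = R1,415.

R1,415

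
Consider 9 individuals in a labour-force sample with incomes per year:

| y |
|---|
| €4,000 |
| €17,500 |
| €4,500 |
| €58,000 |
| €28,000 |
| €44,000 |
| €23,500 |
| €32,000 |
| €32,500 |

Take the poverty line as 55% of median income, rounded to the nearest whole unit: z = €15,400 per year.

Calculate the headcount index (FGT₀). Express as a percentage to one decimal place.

22.2%

2 of the 9 individuals have income below €15,400.
H = 2/9 = 22.2%.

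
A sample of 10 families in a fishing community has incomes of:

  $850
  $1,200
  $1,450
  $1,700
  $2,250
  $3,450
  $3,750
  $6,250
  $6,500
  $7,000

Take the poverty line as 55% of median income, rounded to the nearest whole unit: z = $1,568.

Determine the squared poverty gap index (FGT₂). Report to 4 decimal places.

Below z: $850, $1,200, $1,450 (q = 3 of N = 10).
Gap ratios (z−y)/z: (1568−850)/1568 = 0.4579; (1568−1200)/1568 = 0.2347; (1568−1450)/1568 = 0.0753.
Squared: 0.2097; 0.0551; 0.0057.
Sum = 0.270424; P₂ = 0.270424 / 10 = 0.0270.

0.0270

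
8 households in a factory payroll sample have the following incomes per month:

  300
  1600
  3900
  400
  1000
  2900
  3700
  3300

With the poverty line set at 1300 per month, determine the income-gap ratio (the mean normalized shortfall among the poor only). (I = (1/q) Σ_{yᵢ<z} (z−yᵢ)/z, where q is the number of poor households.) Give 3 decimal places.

0.564

Below the line: 300, 400, 1000 (q = 3 of N = 8).
Shortfall ratios (z−y)/z: 0.7692, 0.6923, 0.2308; sum = 1.692308.
I averages over the q = 3 poor units only: 1.692308 / 3 = 0.564.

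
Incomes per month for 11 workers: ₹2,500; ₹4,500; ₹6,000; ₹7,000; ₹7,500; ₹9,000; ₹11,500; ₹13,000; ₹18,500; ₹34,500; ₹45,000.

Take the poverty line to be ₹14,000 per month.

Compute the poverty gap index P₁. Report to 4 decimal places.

0.3312

Poor units: ₹2,500, ₹4,500, ₹6,000, ₹7,000, ₹7,500, ₹9,000, ₹11,500, ₹13,000 (q = 8 of N = 11).
Shortfall ratios: (14000−2500)/14000 = 0.8214; (14000−4500)/14000 = 0.6786; (14000−6000)/14000 = 0.5714; (14000−7000)/14000 = 0.5000; (14000−7500)/14000 = 0.4643; (14000−9000)/14000 = 0.3571; (14000−11500)/14000 = 0.1786; (14000−13000)/14000 = 0.0714.
Sum of shortfalls = 3.642857; P₁ averages over all N: 3.642857 / 11 = 0.3312.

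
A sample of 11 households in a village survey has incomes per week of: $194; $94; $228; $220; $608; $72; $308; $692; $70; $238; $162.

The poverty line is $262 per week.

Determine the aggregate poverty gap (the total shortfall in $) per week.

$818

Poor units: $70, $72, $94, $162, $194, $220, $228, $238 (q = 8 of N = 11).
Individual gaps: 262−70 = 192; 262−72 = 190; 262−94 = 168; 262−162 = 100; 262−194 = 68; 262−220 = 42; 262−228 = 34; 262−238 = 24.
Aggregate gap = $818.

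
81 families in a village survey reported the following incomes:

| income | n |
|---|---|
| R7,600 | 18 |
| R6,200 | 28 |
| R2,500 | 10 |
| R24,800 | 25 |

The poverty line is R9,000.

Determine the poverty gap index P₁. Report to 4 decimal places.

Below z: 10×R2,500, 28×R6,200, 18×R7,600 (q = 56 of N = 81).
Relative gaps: (9000−2500)/9000 = 0.7222 (×10); (9000−6200)/9000 = 0.3111 (×28); (9000−7600)/9000 = 0.1556 (×18).
Σ = 18.733333. Dividing by the full population N = 81 gives P₁ = 0.2313.

0.2313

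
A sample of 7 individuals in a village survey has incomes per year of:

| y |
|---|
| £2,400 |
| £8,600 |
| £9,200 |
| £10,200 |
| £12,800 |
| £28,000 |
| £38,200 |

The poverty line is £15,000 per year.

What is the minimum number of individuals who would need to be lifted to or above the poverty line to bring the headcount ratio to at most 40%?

5 of the 7 individuals are poor, so H = 5/7 = 0.714.
A headcount ratio of at most 40% allows at most ⌊0.40 × 7⌋ = 2 poor individuals.
So at least 5 − 2 = 3 must be lifted.

3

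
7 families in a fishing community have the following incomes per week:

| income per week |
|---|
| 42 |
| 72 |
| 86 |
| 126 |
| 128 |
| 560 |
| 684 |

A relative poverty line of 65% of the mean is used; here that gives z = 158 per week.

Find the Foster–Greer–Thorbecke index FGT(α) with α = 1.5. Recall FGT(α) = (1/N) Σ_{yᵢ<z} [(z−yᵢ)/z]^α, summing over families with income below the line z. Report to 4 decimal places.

Incomes under z: 42, 72, 86, 126, 128 (q = 5 of N = 7).
Gap ratios (z−y)/z: (158−42)/158 = 0.7342; (158−72)/158 = 0.5443; (158−86)/158 = 0.4557; (158−126)/158 = 0.2025; (158−128)/158 = 0.1899.
Raised to α = 1.5: 0.62907; 0.40157; 0.30762; 0.09115; 0.08274.
Sum = 1.512146; FGT(1.5) = 1.512146 / 7 = 0.2160.

0.2160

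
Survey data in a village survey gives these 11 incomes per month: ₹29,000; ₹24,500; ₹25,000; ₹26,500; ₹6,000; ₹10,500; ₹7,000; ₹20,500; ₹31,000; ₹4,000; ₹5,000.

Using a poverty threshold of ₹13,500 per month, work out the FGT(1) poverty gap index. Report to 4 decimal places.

0.2357

Poor units: ₹4,000, ₹5,000, ₹6,000, ₹7,000, ₹10,500 (q = 5 of N = 11).
Shortfall ratios: (13500−4000)/13500 = 0.7037; (13500−5000)/13500 = 0.6296; (13500−6000)/13500 = 0.5556; (13500−7000)/13500 = 0.4815; (13500−10500)/13500 = 0.2222.
Sum of shortfalls = 2.592593; P₁ averages over all N: 2.592593 / 11 = 0.2357.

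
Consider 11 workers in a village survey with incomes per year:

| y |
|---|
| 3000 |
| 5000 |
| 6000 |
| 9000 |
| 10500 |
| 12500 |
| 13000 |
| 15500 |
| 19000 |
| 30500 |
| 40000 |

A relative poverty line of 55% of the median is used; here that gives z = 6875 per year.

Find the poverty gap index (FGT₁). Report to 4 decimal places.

0.0876

Below z: 3000, 5000, 6000 (q = 3 of N = 11).
Shortfall ratios: (6875−3000)/6875 = 0.5636; (6875−5000)/6875 = 0.2727; (6875−6000)/6875 = 0.1273.
Σ = 0.963636. Dividing by the full population N = 11 gives P₁ = 0.0876.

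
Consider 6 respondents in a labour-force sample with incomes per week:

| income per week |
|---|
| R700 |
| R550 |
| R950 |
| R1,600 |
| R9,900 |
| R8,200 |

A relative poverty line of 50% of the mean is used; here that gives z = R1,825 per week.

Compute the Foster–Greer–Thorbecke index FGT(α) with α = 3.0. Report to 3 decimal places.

Incomes under z: R550, R700, R950, R1,600 (q = 4 of N = 6).
Relative gaps: (1825−550)/1825 = 0.6986; (1825−700)/1825 = 0.6164; (1825−950)/1825 = 0.4795; (1825−1600)/1825 = 0.1233.
Raised to α = 3.0: 0.34099; 0.23424; 0.11021; 0.00187.
Sum = 0.687322; FGT(3.0) = 0.687322 / 6 = 0.115.

0.115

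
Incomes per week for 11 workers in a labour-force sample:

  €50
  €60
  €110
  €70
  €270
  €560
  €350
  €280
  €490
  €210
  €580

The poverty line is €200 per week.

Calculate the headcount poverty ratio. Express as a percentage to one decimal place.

36.4%

4 of the 11 workers have income below €200.
H = 4/11 = 36.4%.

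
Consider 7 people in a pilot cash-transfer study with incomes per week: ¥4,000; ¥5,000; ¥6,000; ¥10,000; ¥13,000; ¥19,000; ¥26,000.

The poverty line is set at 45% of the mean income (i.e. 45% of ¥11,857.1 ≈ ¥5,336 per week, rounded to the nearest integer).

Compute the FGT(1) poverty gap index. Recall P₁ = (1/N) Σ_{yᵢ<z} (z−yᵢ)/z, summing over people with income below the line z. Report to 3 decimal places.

Below z: ¥4,000, ¥5,000 (q = 2 of N = 7).
Gap ratios (z−y)/z: (5336−4000)/5336 = 0.2504; (5336−5000)/5336 = 0.0630.
Sum of shortfalls = 0.313343; P₁ averages over all N: 0.313343 / 7 = 0.045.

0.045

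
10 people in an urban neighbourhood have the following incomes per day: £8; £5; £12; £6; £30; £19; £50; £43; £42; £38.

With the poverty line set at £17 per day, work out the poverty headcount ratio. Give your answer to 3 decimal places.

4 of the 10 people have income below £17.
H = 4/10 = 0.400.

0.400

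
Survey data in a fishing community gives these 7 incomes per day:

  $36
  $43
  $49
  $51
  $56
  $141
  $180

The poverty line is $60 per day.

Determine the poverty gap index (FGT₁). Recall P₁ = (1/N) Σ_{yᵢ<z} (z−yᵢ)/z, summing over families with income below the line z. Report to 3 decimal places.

Incomes under z: $36, $43, $49, $51, $56 (q = 5 of N = 7).
Relative gaps: (60−36)/60 = 0.4000; (60−43)/60 = 0.2833; (60−49)/60 = 0.1833; (60−51)/60 = 0.1500; (60−56)/60 = 0.0667.
Sum of shortfalls = 1.083333; P₁ averages over all N: 1.083333 / 7 = 0.155.

0.155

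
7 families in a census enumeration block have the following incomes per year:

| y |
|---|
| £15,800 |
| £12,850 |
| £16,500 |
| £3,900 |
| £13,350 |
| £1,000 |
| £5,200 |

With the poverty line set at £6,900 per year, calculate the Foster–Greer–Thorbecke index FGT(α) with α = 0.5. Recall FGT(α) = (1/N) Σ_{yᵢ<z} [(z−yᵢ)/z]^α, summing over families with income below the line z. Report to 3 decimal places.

0.297

Poor units: £1,000, £3,900, £5,200 (q = 3 of N = 7).
Normalized shortfalls: (6900−1000)/6900 = 0.8551; (6900−3900)/6900 = 0.4348; (6900−5200)/6900 = 0.2464.
Raised to α = 0.5: 0.92470; 0.65938; 0.49636.
Sum = 2.080445; FGT(0.5) = 2.080445 / 7 = 0.297.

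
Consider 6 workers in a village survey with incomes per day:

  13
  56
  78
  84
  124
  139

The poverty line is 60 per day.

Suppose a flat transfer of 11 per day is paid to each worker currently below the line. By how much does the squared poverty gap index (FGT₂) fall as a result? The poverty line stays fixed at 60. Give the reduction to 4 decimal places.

0.0430

Before: below the line — 13, 56; squared poverty gap index (FGT₂) = 0.103009.
After the 11 transfer: below the line — 24; squared poverty gap index (FGT₂) = 0.060000.
Reduction = 0.103009 − 0.060000 = 0.0430.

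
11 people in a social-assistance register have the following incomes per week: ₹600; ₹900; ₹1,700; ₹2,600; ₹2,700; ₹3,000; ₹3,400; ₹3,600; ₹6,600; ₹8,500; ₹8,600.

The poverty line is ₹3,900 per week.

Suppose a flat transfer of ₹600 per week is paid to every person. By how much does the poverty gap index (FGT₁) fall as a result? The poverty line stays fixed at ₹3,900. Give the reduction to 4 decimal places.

0.1026

Before: below the line — ₹600, ₹900, ₹1,700, ₹2,600, ₹2,700, ₹3,000, ₹3,400, ₹3,600; poverty gap index (FGT₁) = 0.296037.
After the ₹600 transfer: below the line — ₹1,200, ₹1,500, ₹2,300, ₹3,200, ₹3,300, ₹3,600; poverty gap index (FGT₁) = 0.193473.
Reduction = 0.296037 − 0.193473 = 0.1026.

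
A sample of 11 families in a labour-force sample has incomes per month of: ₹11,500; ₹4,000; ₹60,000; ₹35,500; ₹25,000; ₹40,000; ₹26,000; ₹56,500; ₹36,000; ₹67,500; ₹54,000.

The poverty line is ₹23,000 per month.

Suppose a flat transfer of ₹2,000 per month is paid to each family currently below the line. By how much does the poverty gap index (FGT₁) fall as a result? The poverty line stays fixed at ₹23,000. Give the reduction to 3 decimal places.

Before: below the line — ₹4,000, ₹11,500; poverty gap index (FGT₁) = 0.12055.
After the ₹2,000 transfer: below the line — ₹6,000, ₹13,500; poverty gap index (FGT₁) = 0.10474.
Reduction = 0.12055 − 0.10474 = 0.016.

0.016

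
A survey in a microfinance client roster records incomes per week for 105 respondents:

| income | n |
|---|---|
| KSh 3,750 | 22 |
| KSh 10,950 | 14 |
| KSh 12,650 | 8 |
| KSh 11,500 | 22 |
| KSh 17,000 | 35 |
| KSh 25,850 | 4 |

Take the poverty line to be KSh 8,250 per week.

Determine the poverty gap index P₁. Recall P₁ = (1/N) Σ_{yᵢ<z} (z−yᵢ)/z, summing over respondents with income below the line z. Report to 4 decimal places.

0.1143

Below the line: 22×KSh 3,750 (q = 22 of N = 105).
Normalized shortfalls: (8250−3750)/8250 = 0.5455 (×22).
Sum of shortfalls = 12.000000; P₁ averages over all N: 12.000000 / 105 = 0.1143.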